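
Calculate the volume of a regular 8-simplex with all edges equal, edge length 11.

V_8 = √(9) · 11^8 / (8! · 2^(8/2)) ≈ 996.833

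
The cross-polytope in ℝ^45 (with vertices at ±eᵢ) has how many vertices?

The 45-dimensional cross-polytope has 2n = 2·45 = 90 vertices.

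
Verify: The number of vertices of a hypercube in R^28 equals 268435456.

True. The 28-cube has 2^28 = 268435456 vertices.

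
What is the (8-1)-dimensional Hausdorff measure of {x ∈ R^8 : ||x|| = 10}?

|∂B_8(10)| = 10000000·π^4/3 ≈ 3.24697e+08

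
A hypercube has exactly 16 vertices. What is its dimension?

2^n = 16 ⇒ n = log_2(16) = 4.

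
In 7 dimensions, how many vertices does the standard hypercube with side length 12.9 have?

Each vertex is a binary string of length 7, so there are 2^7 = 128.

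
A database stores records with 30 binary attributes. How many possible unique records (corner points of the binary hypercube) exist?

Number of vertices = 2^30 = 1073741824.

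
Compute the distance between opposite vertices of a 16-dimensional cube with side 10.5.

||(10.5,10.5,...,10.5)|| = √(16)·10.5 = 42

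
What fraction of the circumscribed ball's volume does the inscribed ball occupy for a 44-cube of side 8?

V_in / V_out = (r_in/r_out)^44 = (1/√44)^44 = 44^(-44/2) ≈ 6.98299e-37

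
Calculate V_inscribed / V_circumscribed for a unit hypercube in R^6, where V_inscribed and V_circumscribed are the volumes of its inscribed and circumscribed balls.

The radii are 1/2 and 1√6/2, so the volume ratio is (1/√6)^6 = 6^{-6/2} ≈ 0.00462963.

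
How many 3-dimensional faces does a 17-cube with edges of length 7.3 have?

Choose 3 of 17 axes to span the face (C(17,3) = 680 ways), then fix each of the remaining 14 coordinates at one of its two extreme values (2^14 = 16384 ways): 680·16384 = 11141120.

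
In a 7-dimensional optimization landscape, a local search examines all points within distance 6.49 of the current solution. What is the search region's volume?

Volume = π^{7/2}·(6.49)^7/Γ(9/2) ≈ 2.29136e+06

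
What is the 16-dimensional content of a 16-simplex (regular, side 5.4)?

Volume = 5.4^16 · √(17/2^16) / 16! ≈ 0.000402407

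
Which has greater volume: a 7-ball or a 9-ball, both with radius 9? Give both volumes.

V_7(9) ≈ 2.25984e+07. V_9(9) ≈ 1.27791e+09. The 9-ball is larger.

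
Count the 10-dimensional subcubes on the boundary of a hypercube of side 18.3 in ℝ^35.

An n-cube has C(n,k)·2^(n-k) k-faces. Here C(35,10)·2^25 = 183579396·33554432 = 6159902359683072.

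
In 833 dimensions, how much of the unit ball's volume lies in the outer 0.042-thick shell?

Shell fraction = 1 - (1-0.042)^833 ≈ 1 - 3.002e-16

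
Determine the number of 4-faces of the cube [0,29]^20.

An n-cube has C(n,k)·2^(n-k) k-faces. Here C(20,4)·2^16 = 4845·65536 = 317521920.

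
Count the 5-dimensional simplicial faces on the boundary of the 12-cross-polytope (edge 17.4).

f_5(12-orthoplex) = 2^6 · (12 choose 6) = 59136.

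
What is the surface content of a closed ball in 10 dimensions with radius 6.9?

The surface area of an n-ball is 2π^(n/2) r^(n-1) / Γ(n/2). For n=10, r=6.9: 9.04086e+08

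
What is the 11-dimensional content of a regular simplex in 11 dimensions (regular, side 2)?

Volume = 2^11 · √(12/2^11) / 11! ≈ 3.92735e-06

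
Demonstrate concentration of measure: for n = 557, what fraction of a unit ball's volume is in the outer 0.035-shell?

1 - (1-0.035)^557 ≈ 0.9999999976 ≈ (100 - 2.41e-07)%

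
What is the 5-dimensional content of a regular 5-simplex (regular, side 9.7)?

Volume = 9.7^5 · √(6/2^5) / 5! ≈ 309.869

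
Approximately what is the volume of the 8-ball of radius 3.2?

V_8(3.2) = π^(8/2) · (3.2)^8 / Γ(8/2 + 1) ≈ 44626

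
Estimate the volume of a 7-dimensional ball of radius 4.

Volume = π^{7/2}·(4)^7/Γ(9/2) = 262144·π^3/105 ≈ 77410.6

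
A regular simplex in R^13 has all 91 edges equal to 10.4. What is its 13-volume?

For a regular n-simplex with edge a, V = (a^n / n!)·√((n+1)/2^n). With a=10.4, n=13: V ≈ 110.541.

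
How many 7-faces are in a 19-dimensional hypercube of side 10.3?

Choose 7 of 19 axes to span the face (C(19,7) = 50388 ways), then fix each of the remaining 12 coordinates at one of its two extreme values (2^12 = 4096 ways): 50388·4096 = 206389248.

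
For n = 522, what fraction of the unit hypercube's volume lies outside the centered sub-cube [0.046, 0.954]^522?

Shell fraction = 1 - (1-0.092)^522 ≈ 1 - 1.321e-22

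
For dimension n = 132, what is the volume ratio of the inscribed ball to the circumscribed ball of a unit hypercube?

V_in / V_out = (r_in/r_out)^132 = (1/√132)^132 = 132^(-132/2) ≈ 1.10185e-140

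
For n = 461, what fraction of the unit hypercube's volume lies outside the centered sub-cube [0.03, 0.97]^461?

Shell fraction = 1 - (1-0.06)^461 ≈ 1 - 4.092e-13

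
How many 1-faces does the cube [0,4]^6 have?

The 6-cube has n·2^(n-1) = 6·2^5 = 6·32 = 192 edges.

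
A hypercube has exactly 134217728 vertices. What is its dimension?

n = log_2(134217728) = 27.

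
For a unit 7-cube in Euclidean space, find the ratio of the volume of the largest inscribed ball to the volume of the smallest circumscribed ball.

V_in / V_out = (r_in/r_out)^7 = (1/√7)^7 = 7^(-7/2) ≈ 0.00110194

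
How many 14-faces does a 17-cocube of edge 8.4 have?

Each 14-face is the convex hull of 15 vertices, one chosen as ±e_i from each of 15 distinct axes: 2^15·C(17,15) = 4456448.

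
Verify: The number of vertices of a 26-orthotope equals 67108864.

True. The 26-cube has 2^26 = 67108864 vertices.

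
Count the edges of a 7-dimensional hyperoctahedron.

Number of 1-faces = 2^(1+1) · C(7,1+1) = 4 · 21 = 84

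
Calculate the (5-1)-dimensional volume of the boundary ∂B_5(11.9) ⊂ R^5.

|∂B_5(11.9)| ≈ 527784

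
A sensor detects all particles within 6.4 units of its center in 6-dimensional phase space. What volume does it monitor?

The n-ball volume is π^(n/2)·r^n/Γ(n/2+1). With n=6, r=6.4: V ≈ 355123.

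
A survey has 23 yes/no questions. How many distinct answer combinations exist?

An n-cube has 2^n vertices; for n = 23 that is 2^23 = 8388608.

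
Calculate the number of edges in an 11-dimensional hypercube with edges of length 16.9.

The 11-cube has n·2^(n-1) = 11·2^10 = 11·1024 = 11264 edges.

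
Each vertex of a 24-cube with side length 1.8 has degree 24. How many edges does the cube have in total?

Number of 1-faces = C(24,1)·2^(24-1) = 24·8388608 = 201326592.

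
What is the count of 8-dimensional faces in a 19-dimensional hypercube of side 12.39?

Number of 8-faces = C(19,8) · 2^(19-8) = 75582 · 2048 = 154791936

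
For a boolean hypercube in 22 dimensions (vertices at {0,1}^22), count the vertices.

An n-cube has 2^n vertices; for n = 22 that is 2^22 = 4194304.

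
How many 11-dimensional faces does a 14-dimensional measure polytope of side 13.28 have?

An n-cube has C(n,k)·2^(n-k) k-faces. Here C(14,11)·2^3 = 364·8 = 2912.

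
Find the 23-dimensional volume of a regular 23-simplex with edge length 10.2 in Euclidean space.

V = (10.2^23 / 23!) · √((23+1) / 2^23) ≈ 0.0103174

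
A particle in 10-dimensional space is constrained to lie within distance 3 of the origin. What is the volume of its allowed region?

V_10(3) = π^(10/2) · (3)^10 / Γ(10/2 + 1) = 19683·π^5/40 ≈ 150585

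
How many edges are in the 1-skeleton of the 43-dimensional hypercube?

Each of the 2^43 = 8796093022208 vertices has degree 43; total edges = 43·2^43/2 = 189115999977472.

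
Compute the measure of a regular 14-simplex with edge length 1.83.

V = (1.83^14 / 14!) · √((14+1) / 2^14) ≈ 1.63962e-09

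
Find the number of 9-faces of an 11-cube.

f_9(11-cube) = (11 choose 9) · 2^2 = 220.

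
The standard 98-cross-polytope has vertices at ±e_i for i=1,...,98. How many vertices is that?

An n-cross-polytope has 2n vertices; here n = 98, giving 196.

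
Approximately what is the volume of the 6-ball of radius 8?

V_6(8) = π^(6/2) · (8)^6 / Γ(6/2 + 1) = 131072·π^3/3 ≈ 1.35468e+06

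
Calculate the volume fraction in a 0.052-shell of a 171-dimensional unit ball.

1 - (1-0.052)^171 ≈ 0.999892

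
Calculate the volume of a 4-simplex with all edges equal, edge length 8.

For a regular n-simplex with edge a, V = (a^n / n!)·√((n+1)/2^n). With a=8, n=4: V ≈ 95.4056.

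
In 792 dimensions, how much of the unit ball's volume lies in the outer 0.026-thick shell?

Shell fraction = 1 - (1-0.026)^792 ≈ 0.9999999991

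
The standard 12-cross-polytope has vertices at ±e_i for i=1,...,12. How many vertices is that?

Number of vertices = 2n = 24.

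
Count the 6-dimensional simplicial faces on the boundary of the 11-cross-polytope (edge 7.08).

f_6(11-orthoplex) = 2^7 · (11 choose 7) = 42240.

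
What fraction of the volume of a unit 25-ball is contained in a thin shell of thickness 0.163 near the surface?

V(inner)/V(outer) = ((1-0.163)/1)^25 ≈ 0.0117, so the shell fraction is 0.988301.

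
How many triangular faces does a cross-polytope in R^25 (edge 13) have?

Each 2-face is the convex hull of 3 vertices, one chosen as ±e_i from each of 3 distinct axes: 2^3·C(25,3) = 18400.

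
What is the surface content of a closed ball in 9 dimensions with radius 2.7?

|∂B_9(2.7)| ≈ 83843.7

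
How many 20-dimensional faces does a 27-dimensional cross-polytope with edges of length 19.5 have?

f_20(27-orthoplex) = 2^21 · (27 choose 21) = 620777963520.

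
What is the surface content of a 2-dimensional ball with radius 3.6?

|∂B_2(3.6)| = 2πr = 2π·3.6 ≈ 22.6195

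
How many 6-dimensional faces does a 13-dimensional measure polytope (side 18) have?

An n-cube has C(n,k)·2^(n-k) k-faces. Here C(13,6)·2^7 = 1716·128 = 219648.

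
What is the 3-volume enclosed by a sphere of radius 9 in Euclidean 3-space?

The n-ball volume is π^(n/2)·r^n/Γ(n/2+1). With n=3, r=9: V = 972·π ≈ 3053.63.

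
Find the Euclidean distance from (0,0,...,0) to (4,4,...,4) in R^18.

Diagonal = √18 · 4 ≈ 16.9706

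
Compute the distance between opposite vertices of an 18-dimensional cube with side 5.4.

d = √(5.4² + 5.4² + ... + 5.4²) [18 terms] = √(18·5.4²) = 5.4√18 ≈ 22.9103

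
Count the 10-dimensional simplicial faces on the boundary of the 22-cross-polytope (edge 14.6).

An n-cross-polytope has 2^(k+1)·C(n,k+1) k-faces. Here 2^11·C(22,11) = 2048·705432 = 1444724736.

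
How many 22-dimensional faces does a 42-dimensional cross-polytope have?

An n-cross-polytope has 2^(k+1)·C(n,k+1) k-faces. Here 2^23·C(42,23) = 8388608·446775310800 = 3747822946379366400.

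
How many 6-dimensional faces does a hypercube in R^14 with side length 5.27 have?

Choose 6 of 14 axes to span the face (C(14,6) = 3003 ways), then fix each of the remaining 8 coordinates at one of its two extreme values (2^8 = 256 ways): 3003·256 = 768768.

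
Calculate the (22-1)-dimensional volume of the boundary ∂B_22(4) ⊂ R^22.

S_22(4) = 2·π^(22/2)·(4)^21 / Γ(22/2) = 34359738368·π^11/14175 ≈ 7.13141e+11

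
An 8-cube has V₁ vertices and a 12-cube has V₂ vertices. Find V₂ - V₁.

V₁ = 2^8 = 256. V₂ = 2^12 = 4096. V₂ - V₁ = 3840.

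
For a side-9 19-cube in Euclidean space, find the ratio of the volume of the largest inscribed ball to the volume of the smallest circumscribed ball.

The radii are 9/2 and 9√19/2, so the volume ratio is (1/√19)^19 = 19^{-19/2} ≈ 7.10953e-13.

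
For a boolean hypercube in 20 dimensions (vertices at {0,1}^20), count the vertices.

An n-cube has 2^n vertices; for n = 20 that is 2^20 = 1048576.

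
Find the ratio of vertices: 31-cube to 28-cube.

The 31-cube has 2^31 = 2147483648 vertices. The 28-cube has 2^28 = 268435456 vertices. Ratio: 2147483648/268435456 = 8.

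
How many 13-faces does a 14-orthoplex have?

f_13(14-orthoplex) = 2^14 · (14 choose 14) = 16384.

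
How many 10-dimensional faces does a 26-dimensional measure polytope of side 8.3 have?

Choose 10 of 26 axes to span the face (C(26,10) = 5311735 ways), then fix each of the remaining 16 coordinates at one of its two extreme values (2^16 = 65536 ways): 5311735·65536 = 348109864960.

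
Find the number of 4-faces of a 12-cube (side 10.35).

Number of 4-faces = C(12,4) · 2^(12-4) = 495 · 256 = 126720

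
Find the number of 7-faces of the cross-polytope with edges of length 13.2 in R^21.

An n-cross-polytope has 2^(k+1)·C(n,k+1) k-faces. Here 2^8·C(21,8) = 256·203490 = 52093440.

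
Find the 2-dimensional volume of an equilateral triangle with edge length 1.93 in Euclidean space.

Area = (√3/4) · 1.93² = 1.61293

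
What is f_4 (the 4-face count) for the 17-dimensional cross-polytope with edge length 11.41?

Number of 4-faces = 2^(4+1) · C(17,4+1) = 32 · 6188 = 198016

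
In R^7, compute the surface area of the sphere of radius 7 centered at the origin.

S_7(7) = 2·π^(7/2)·(7)^6 / Γ(7/2) = 1882384·π^3/15 ≈ 3.89105e+06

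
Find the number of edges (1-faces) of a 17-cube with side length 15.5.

Number of 1-faces = C(17,1) · 2^(17-1) = 17 · 65536 = 1114112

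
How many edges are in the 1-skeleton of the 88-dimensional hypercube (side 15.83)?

Number of 1-faces = C(88,1)·2^(88-1) = 88·154742504910672534362390528 = 13617340432139183023890366464.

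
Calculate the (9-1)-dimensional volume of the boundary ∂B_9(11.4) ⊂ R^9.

S_9(11.4) = 2·π^(9/2)·(11.4)^8 / Γ(9/2) ≈ 8.46835e+09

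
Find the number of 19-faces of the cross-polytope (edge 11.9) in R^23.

An n-cross-polytope has 2^(k+1)·C(n,k+1) k-faces. Here 2^20·C(23,20) = 1048576·1771 = 1857028096.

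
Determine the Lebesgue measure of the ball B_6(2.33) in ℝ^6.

Volume = π^{6/2}·(2.33)^6/Γ(4) ≈ 826.864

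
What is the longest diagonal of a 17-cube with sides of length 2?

The space diagonal of an n-cube of side s is s√n. Here 2·√17 ≈ 8.24621.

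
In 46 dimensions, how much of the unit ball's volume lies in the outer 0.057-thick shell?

V(inner)/V(outer) = ((1-0.057)/1)^46 ≈ 0.06723, so the shell fraction is 0.932774.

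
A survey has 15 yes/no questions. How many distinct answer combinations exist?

The 15-cube has 2^15 = 32768 vertices.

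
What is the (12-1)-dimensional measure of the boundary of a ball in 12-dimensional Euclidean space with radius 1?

S_12(1) = 2·π^(12/2)·(1)^11 / Γ(12/2) = π^6/60 ≈ 16.0232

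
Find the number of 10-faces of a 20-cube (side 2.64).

Number of 10-faces = C(20,10) · 2^(20-10) = 184756 · 1024 = 189190144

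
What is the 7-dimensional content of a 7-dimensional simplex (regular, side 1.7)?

For a regular n-simplex with edge a, V = (a^n / n!)·√((n+1)/2^n). With a=1.7, n=7: V ≈ 0.00203541.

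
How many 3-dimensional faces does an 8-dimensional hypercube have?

Choose 3 of 8 axes to span the face (C(8,3) = 56 ways), then fix each of the remaining 5 coordinates at one of its two extreme values (2^5 = 32 ways): 56·32 = 1792.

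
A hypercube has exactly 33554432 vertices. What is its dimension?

n = log_2(33554432) = 25.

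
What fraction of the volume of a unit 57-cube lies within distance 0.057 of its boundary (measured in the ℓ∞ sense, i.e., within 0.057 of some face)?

The inner cube has side 1-2·0.057 = 0.886 and volume (0.886)^57 ≈ 0.001009, so the shell holds 0.998991 of the volume.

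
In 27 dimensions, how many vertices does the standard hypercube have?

Number of vertices = 2^27 = 134217728.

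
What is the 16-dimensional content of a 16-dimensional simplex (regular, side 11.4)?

For a regular n-simplex with edge a, V = (a^n / n!)·√((n+1)/2^n). With a=11.4, n=16: V ≈ 62.6387.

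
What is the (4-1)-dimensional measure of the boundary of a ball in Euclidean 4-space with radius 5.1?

|∂B_4(5.1)| ≈ 2618.43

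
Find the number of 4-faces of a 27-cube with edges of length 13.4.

An n-cube has C(n,k)·2^(n-k) k-faces. Here C(27,4)·2^23 = 17550·8388608 = 147220070400.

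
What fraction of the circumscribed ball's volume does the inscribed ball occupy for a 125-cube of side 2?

V_in / V_out = (r_in/r_out)^125 = (1/√125)^125 = 125^(-125/2) ≈ 8.77252e-132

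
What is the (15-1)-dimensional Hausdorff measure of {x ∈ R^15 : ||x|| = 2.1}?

The surface area of an n-ball is 2π^(n/2) r^(n-1) / Γ(n/2). For n=15, r=2.1: 185606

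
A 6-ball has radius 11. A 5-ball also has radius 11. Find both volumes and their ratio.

V_6(11.0) ≈ 9.15492e+06. V_5(11.0) ≈ 847738. Ratio V_6/V_5 ≈ 10.8.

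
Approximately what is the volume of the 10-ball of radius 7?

Volume = π^{10/2}·(7)^10/Γ(6) = 282475249·π^5/120 ≈ 7.20358e+08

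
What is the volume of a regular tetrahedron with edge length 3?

Volume = (√2/12) · 3³ = 3.18198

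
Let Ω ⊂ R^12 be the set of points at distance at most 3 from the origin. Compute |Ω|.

The n-ball volume is π^(n/2)·r^n/Γ(n/2+1). With n=12, r=3: V = 59049·π^6/80 ≈ 709613.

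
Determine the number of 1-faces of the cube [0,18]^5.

f_1(5-cube) = (5 choose 1) · 2^4 = 80.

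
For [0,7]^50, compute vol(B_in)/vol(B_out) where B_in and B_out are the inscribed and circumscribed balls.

V_in/V_out = n^(-n/2) = 50^(-50/2) ≈ 3.35544e-43.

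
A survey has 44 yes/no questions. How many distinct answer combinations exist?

An n-cube has 2^n vertices; for n = 44 that is 2^44 = 17592186044416.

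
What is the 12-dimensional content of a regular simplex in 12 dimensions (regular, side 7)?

Volume = 7^12 · √(13/2^12) / 12! ≈ 1.62791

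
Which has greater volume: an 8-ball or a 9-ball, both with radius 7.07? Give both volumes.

V_8(7.07) ≈ 2.53363e+07. V_9(7.07) ≈ 1.45577e+08. The 9-ball is larger.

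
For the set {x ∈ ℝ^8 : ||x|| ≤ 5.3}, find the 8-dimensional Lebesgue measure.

V_8(5.3) = π^(8/2) · (5.3)^8 / Γ(8/2 + 1) ≈ 2.52694e+06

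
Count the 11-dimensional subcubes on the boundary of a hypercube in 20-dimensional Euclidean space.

Choose 11 of 20 axes to span the face (C(20,11) = 167960 ways), then fix each of the remaining 9 coordinates at one of its two extreme values (2^9 = 512 ways): 167960·512 = 85995520.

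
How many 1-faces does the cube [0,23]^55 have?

The 55-cube has n·2^(n-1) = 55·2^54 = 55·18014398509481984 = 990791918021509120 edges.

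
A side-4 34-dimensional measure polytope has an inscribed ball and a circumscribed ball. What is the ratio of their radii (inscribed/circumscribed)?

For an n-cube of any side s, the inradius is s/2 and the circumradius is s√n/2, so the ratio is 1/√34 ≈ 0.171499.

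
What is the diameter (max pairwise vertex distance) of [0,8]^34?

The space diagonal of an n-cube of side s is s√n. Here 8·√34 ≈ 46.6476.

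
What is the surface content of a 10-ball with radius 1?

S = n·V_n(r)/r = 10·V_10(1)/1 (volume-to-surface relation), giving π^5/12 ≈ 25.5016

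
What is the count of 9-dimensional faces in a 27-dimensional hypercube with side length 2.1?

Number of 9-faces = C(27,9) · 2^(27-9) = 4686825 · 262144 = 1228623052800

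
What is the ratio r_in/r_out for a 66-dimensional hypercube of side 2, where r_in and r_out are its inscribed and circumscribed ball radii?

r_in / r_out = (2/2) / (2√66/2) = 1/√66 ≈ 0.123091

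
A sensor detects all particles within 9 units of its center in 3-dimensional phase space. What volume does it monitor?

Volume = π^{3/2}·(9)^3/Γ(5/2) = 972·π ≈ 3053.63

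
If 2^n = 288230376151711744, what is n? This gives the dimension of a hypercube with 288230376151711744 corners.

Since 2^n = 288230376151711744, we have n = 58.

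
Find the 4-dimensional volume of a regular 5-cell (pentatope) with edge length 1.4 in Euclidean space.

V = (1.4^4 / 4!) · √((4+1) / 2^4) ≈ 0.08948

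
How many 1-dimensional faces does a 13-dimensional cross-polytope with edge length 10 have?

An n-cross-polytope has 2^(k+1)·C(n,k+1) k-faces. Here 2^2·C(13,2) = 4·78 = 312.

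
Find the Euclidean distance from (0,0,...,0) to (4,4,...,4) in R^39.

d = √(4² + 4² + ... + 4²) [39 terms] = √(39·4²) = 4√39 ≈ 24.98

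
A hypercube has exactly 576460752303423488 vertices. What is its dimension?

2^n = 576460752303423488 ⇒ n = log_2(576460752303423488) = 59.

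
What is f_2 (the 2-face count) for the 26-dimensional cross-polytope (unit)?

f_2(26-orthoplex) = 2^3 · (26 choose 3) = 20800.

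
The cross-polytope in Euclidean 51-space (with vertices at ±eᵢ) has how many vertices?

An n-cross-polytope has 2n vertices; here n = 51, giving 102.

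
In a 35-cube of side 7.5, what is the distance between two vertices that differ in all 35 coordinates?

||(7.5,7.5,...,7.5)|| = √(35)·7.5 ≈ 44.3706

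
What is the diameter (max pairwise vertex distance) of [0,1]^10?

The space diagonal of an n-cube of side s is s√n. Here 1·√10 ≈ 3.16228.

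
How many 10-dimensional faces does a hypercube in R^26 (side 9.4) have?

Choose 10 of 26 axes to span the face (C(26,10) = 5311735 ways), then fix each of the remaining 16 coordinates at one of its two extreme values (2^16 = 65536 ways): 5311735·65536 = 348109864960.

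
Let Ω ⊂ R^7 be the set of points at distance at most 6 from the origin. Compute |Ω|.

V = 1492992·π^3/35 ≈ 1.32263e+06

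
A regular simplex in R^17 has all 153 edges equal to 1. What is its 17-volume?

V = (1^17 / 17!) · √((17+1) / 2^17) ≈ 3.29468e-17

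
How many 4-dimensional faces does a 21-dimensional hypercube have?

Choose 4 of 21 axes to span the face (C(21,4) = 5985 ways), then fix each of the remaining 17 coordinates at one of its two extreme values (2^17 = 131072 ways): 5985·131072 = 784465920.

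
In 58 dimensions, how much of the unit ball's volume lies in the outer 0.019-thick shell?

Shell fraction = 1 - (1-0.019)^58 ≈ 0.671298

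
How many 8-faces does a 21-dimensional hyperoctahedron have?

f_8(21-orthoplex) = 2^9 · (21 choose 9) = 150492160.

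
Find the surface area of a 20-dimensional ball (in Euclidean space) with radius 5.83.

S_20(5.83) = 2·π^(20/2)·(5.83)^19 / Γ(20/2) ≈ 1.82166e+14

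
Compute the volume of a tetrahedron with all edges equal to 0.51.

Volume = (√2/12) · 0.51³ = 0.0156331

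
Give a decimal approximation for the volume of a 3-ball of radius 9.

Volume = π^{3/2}·(9)^3/Γ(5/2) = 972·π ≈ 3053.63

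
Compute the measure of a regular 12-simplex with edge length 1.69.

Volume = 1.69^12 · √(13/2^12) / 12! ≈ 6.38403e-08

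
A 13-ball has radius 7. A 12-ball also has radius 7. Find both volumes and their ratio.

V_13(7) ≈ 8.82299e+10. V_12(7) ≈ 1.84818e+10. Ratio V_13/V_12 ≈ 4.774.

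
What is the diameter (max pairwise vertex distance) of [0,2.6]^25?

Diagonal = √25 · 2.6 = 13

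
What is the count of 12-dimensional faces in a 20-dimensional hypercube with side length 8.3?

Number of 12-faces = C(20,12) · 2^(20-12) = 125970 · 256 = 32248320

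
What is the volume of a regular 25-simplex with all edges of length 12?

Volume = 12^25 · √(26/2^25) / 25! ≈ 0.0541374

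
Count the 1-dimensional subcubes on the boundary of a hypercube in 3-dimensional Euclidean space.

Number of 1-faces = C(3,1) · 2^(3-1) = 3 · 4 = 12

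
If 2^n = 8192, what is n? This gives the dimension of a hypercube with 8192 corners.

n = log_2(8192) = 13.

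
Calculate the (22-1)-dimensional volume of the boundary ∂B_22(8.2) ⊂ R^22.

S = n·V_n(r)/r = 22·V_22(8.2)/8.2 (volume-to-surface relation), giving 2.51192e+18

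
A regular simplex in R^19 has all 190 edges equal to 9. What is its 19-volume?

Volume = 9^19 · √(20/2^19) / 19! ≈ 0.0685872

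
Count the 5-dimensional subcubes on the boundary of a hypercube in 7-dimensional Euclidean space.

An n-cube has C(n,k)·2^(n-k) k-faces. Here C(7,5)·2^2 = 21·4 = 84.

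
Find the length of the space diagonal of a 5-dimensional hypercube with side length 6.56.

The space diagonal of an n-cube of side s is s√n. Here 6.56·√5 ≈ 14.6686.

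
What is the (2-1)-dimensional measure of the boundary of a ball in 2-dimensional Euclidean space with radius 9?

The surface area of an n-ball is 2π^(n/2) r^(n-1) / Γ(n/2). For n=2, r=9: 2πr = 2π·9 ≈ 56.5487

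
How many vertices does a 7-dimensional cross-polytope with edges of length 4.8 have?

Number of vertices = 2n = 14.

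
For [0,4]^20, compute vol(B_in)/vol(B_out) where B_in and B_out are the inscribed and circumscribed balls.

V_in / V_out = (r_in/r_out)^20 = (1/√20)^20 = 20^(-20/2) ≈ 9.76562e-14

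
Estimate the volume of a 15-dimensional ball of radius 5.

The n-ball volume is π^(n/2)·r^n/Γ(n/2+1). With n=15, r=5: V = 312500000000·π^7/81081 ≈ 1.16407e+10.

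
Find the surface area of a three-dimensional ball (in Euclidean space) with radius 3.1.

S = n·V_n(r)/r = 3·V_3(3.1)/3.1 (volume-to-surface relation), giving 4πr² = 4π·(3.1)² ≈ 120.763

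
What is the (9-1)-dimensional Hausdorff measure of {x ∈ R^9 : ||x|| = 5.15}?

S = n·V_n(r)/r = 9·V_9(5.15)/5.15 (volume-to-surface relation), giving 1.46899e+07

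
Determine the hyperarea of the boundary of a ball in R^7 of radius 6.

The surface area of an n-ball is 2π^(n/2) r^(n-1) / Γ(n/2). For n=7, r=6: 248832·π^3/5 ≈ 1.54307e+06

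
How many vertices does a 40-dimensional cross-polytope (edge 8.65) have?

The vertices are ±e_1, ..., ±e_40, so there are 2·40 = 80.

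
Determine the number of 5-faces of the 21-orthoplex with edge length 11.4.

f_5(21-orthoplex) = 2^6 · (21 choose 6) = 3472896.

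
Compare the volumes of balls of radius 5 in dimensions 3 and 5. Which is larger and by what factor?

V_3(5) ≈ 523.599, V_5(5) ≈ 16449.3. The 5-ball is larger by a factor of 31.42.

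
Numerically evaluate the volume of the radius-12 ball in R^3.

Volume = π^{3/2}·(12)^3/Γ(5/2) = 2304·π ≈ 7238.23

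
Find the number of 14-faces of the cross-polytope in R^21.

Each 14-face is the convex hull of 15 vertices, one chosen as ±e_i from each of 15 distinct axes: 2^15·C(21,15) = 1778122752.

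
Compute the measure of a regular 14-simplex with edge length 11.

Volume = 11^14 · √(15/2^14) / 14! ≈ 131.803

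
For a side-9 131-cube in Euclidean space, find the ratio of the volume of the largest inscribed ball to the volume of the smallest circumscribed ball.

Volume scales as r^n, and r_in/r_out = 1/√131, giving (1/√131)^131 ≈ 2.0832e-139.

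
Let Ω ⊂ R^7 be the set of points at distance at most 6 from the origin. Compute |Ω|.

Volume = π^{7/2}·(6)^7/Γ(9/2) = 1492992·π^3/35 ≈ 1.32263e+06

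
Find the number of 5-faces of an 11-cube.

Choose 5 of 11 axes to span the face (C(11,5) = 462 ways), then fix each of the remaining 6 coordinates at one of its two extreme values (2^6 = 64 ways): 462·64 = 29568.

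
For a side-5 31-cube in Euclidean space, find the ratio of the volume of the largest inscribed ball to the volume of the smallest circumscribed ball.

V_in / V_out = (r_in/r_out)^31 = (1/√31)^31 = 31^(-31/2) ≈ 7.65409e-24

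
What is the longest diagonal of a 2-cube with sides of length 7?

The space diagonal of an n-cube of side s is s√n. Here 7·√2 ≈ 9.89949.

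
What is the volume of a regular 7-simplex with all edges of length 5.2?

For a regular n-simplex with edge a, V = (a^n / n!)·√((n+1)/2^n). With a=5.2, n=7: V ≈ 5.09956.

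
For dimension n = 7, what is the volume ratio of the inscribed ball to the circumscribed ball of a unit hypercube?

V_in / V_out = (r_in/r_out)^7 = (1/√7)^7 = 7^(-7/2) ≈ 0.00110194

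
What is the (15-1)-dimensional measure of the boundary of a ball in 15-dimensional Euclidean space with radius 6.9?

S_15(6.9) = 2·π^(15/2)·(6.9)^14 / Γ(15/2) ≈ 3.17255e+12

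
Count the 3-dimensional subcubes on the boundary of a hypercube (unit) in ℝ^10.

Choose 3 of 10 axes to span the face (C(10,3) = 120 ways), then fix each of the remaining 7 coordinates at one of its two extreme values (2^7 = 128 ways): 120·128 = 15360.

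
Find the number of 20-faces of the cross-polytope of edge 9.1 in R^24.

f_20(24-orthoplex) = 2^21 · (24 choose 21) = 4244635648.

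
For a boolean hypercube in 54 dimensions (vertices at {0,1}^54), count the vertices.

Each vertex is a binary string of length 54, so there are 2^54 = 18014398509481984.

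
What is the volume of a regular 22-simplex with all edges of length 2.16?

V_22 = √(23) · 2.16^22 / (22! · 2^(22/2)) ≈ 4.75062e-17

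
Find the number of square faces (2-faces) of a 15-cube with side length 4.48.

Choose 2 of 15 axes to span the face (C(15,2) = 105 ways), then fix each of the remaining 13 coordinates at one of its two extreme values (2^13 = 8192 ways): 105·8192 = 860160.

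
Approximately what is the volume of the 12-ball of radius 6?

Volume = π^{12/2}·(6)^12/Γ(7) = 15116544·π^6/5 ≈ 2.90658e+09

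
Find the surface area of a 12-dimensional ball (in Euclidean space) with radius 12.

|∂B_12(12)| = 61917364224·π^6/5 ≈ 1.19053e+13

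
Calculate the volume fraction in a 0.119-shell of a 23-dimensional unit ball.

Shell fraction = 1 - (1-0.119)^23 ≈ 0.945744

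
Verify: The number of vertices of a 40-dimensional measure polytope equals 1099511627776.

True. The 40-cube has 2^40 = 1099511627776 vertices.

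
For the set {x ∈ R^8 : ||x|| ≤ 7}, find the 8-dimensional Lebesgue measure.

V = 5764801·π^4/24 ≈ 2.33977e+07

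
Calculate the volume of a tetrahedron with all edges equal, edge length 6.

Volume = (√2/12) · 6³ = 25.4558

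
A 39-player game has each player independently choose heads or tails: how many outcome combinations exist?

An n-cube has 2^n vertices; for n = 39 that is 2^39 = 549755813888.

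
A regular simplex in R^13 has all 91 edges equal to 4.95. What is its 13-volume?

V_13 = √(14) · 4.95^13 / (13! · 2^(13/2)) ≈ 0.00711142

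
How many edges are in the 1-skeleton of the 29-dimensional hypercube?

Number of 1-faces = C(29,1)·2^(29-1) = 29·268435456 = 7784628224.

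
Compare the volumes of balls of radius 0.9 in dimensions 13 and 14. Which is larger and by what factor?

V_13(0.9) ≈ 0.23147, V_14(0.9) ≈ 0.137093. The 13-ball is larger by a factor of 1.688.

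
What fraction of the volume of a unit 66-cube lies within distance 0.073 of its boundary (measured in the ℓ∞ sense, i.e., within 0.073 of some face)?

Shell fraction = 1 - (1-0.146)^66 ≈ 0.99997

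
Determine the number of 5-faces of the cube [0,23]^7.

Choose 5 of 7 axes to span the face (C(7,5) = 21 ways), then fix each of the remaining 2 coordinates at one of its two extreme values (2^2 = 4 ways): 21·4 = 84.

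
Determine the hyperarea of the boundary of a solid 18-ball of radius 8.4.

S_18(8.4) = 2·π^(18/2)·(8.4)^17 / Γ(18/2) ≈ 7.63143e+15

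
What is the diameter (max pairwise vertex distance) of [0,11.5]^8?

Diagonal = √8 · 11.5 ≈ 32.5269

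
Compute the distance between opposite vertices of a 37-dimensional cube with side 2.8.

Diagonal = √37 · 2.8 ≈ 17.0317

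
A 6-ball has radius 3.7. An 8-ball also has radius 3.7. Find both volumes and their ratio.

V_6(3.7) ≈ 13258.9. V_8(3.7) ≈ 142561. Ratio V_6/V_8 ≈ 0.09301.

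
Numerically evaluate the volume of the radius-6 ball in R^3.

V = 288·π ≈ 904.779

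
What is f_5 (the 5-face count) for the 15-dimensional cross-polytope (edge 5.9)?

Each 5-face is the convex hull of 6 vertices, one chosen as ±e_i from each of 6 distinct axes: 2^6·C(15,6) = 320320.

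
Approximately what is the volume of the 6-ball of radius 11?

V = 1771561·π^3/6 ≈ 9.15492e+06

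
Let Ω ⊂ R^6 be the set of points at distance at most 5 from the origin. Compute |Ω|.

Volume = π^{6/2}·(5)^6/Γ(4) = 15625·π^3/6 ≈ 80745.5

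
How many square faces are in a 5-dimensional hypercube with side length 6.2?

An n-cube has C(n,k)·2^(n-k) k-faces. Here C(5,2)·2^3 = 10·8 = 80.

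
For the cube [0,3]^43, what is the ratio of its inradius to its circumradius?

r_in = 3/2 (half the side); r_out = 3√43/2 (half the diagonal). Ratio = 1/√43 ≈ 0.152499.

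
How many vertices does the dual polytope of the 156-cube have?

Number of vertices = 2n = 312.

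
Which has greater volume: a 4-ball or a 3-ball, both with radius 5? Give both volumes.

V_4(5) ≈ 3084.25. V_3(5) ≈ 523.599. The 4-ball is larger.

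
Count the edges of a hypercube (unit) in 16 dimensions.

Each of the 2^16 = 65536 vertices has degree 16; total edges = 16·2^16/2 = 524288.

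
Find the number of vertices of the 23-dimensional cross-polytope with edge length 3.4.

The vertices are ±e_1, ..., ±e_23, so there are 2·23 = 46.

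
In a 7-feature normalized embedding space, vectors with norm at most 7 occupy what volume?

V_7(7) = π^(7/2) · (7)^7 / Γ(7/2 + 1) = 1882384·π^3/15 ≈ 3.89105e+06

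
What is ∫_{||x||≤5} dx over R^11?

V_11(5) = π^(11/2) · (5)^11 / Γ(11/2 + 1) = 625000000·π^5/2079 ≈ 9.19973e+07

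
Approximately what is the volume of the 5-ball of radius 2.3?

The n-ball volume is π^(n/2)·r^n/Γ(n/2+1). With n=5, r=2.3: V ≈ 338.796.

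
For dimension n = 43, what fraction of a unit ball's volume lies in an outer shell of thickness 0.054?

1 - (1-0.054)^43 ≈ 0.908099 ≈ 90.81%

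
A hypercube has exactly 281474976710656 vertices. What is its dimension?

Since 2^n = 281474976710656, we have n = 48.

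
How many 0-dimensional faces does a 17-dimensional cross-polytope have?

f_0(17-orthoplex) = 2^1 · (17 choose 1) = 34.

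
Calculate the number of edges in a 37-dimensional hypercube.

An n-cube has n·2^(n-1) edges. With n = 37: 37·68719476736 = 2542620639232.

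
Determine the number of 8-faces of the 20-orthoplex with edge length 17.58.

An n-cross-polytope has 2^(k+1)·C(n,k+1) k-faces. Here 2^9·C(20,9) = 512·167960 = 85995520.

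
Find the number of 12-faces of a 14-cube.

Number of 12-faces = C(14,12) · 2^(14-12) = 91 · 4 = 364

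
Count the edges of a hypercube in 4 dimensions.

Number of 1-faces = C(4,1)·2^(4-1) = 4·8 = 32.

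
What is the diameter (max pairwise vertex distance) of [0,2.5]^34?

d = √(2.5² + 2.5² + ... + 2.5²) [34 terms] = √(34·2.5²) = 2.5√34 ≈ 14.5774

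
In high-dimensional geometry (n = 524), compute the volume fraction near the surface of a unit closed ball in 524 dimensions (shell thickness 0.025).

1 - (1-0.025)^524 ≈ 0.9999982685 ≈ 99.999827%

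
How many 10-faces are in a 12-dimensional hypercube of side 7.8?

f_10(12-cube) = (12 choose 10) · 2^2 = 264.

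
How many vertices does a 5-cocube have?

f_0(5-orthoplex) = 2^1 · (5 choose 1) = 10.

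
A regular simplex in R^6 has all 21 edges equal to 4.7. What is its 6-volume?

Volume = 4.7^6 · √(7/2^6) / 6! ≈ 4.95124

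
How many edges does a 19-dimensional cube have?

The 19-cube has n·2^(n-1) = 19·2^18 = 19·262144 = 4980736 edges.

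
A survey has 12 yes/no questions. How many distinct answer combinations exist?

Number of vertices = 2^12 = 4096.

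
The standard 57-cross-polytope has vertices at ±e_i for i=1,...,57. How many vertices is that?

An n-cross-polytope has 2n vertices; here n = 57, giving 114.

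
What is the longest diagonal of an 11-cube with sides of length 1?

||(1,1,...,1)|| = √(11)·1 ≈ 3.31662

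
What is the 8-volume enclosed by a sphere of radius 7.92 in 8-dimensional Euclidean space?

V_8(7.92) = π^(8/2) · (7.92)^8 / Γ(8/2 + 1) ≈ 6.28333e+07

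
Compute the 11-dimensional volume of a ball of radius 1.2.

Volume = π^{11/2}·(1.2)^11/Γ(13/2) ≈ 13.999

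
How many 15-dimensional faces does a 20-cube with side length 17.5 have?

f_15(20-cube) = (20 choose 15) · 2^5 = 496128.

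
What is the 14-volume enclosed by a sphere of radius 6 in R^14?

V_14(6) = π^(14/2) · (6)^14 / Γ(14/2 + 1) = 544195584·π^7/35 ≈ 4.69609e+10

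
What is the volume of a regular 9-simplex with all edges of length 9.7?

For a regular n-simplex with edge a, V = (a^n / n!)·√((n+1)/2^n). With a=9.7, n=9: V ≈ 292.784.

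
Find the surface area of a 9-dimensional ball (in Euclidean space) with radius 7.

The surface area of an n-ball is 2π^(n/2) r^(n-1) / Γ(n/2). For n=9, r=7: 26353376·π^4/15 ≈ 1.71137e+08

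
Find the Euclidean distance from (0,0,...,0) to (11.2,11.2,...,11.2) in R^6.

d = √(11.2² + 11.2² + ... + 11.2²) [6 terms] = √(6·11.2²) = 11.2√6 ≈ 27.4343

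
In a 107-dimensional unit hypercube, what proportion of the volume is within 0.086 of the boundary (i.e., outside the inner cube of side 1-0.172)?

1 - (1 - 2·0.086)^107 = 1 - 0.828^107 ≈ 0.9999999983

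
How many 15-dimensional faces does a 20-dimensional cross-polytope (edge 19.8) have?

An n-cross-polytope has 2^(k+1)·C(n,k+1) k-faces. Here 2^16·C(20,16) = 65536·4845 = 317521920.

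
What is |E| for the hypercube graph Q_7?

Each of the 2^7 = 128 vertices has degree 7; total edges = 7·2^7/2 = 448.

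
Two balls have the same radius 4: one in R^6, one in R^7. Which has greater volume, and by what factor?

V_6(4) ≈ 21167, V_7(4) ≈ 77410.6. The 7-ball is larger by a factor of 3.657.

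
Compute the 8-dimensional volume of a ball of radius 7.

Volume = π^{8/2}·(7)^8/Γ(5) = 5764801·π^4/24 ≈ 2.33977e+07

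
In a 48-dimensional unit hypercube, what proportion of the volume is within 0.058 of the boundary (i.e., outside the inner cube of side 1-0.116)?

1 - (1 - 2·0.058)^48 = 1 - 0.884^48 ≈ 0.99731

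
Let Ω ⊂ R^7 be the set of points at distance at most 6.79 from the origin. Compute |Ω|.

V_7(6.79) = π^(7/2) · (6.79)^7 / Γ(7/2 + 1) ≈ 3.1439e+06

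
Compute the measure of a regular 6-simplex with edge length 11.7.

For a regular n-simplex with edge a, V = (a^n / n!)·√((n+1)/2^n). With a=11.7, n=6: V ≈ 1178.26.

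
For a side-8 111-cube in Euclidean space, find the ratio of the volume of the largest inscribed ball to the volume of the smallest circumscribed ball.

Volume scales as r^n, and r_in/r_out = 1/√111, giving (1/√111)^111 ≈ 3.05193e-114.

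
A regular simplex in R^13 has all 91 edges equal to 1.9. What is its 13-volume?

V = (1.9^13 / 13!) · √((13+1) / 2^13) ≈ 2.79181e-08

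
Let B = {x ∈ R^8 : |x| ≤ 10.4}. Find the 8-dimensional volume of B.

The n-ball volume is π^(n/2)·r^n/Γ(n/2+1). With n=8, r=10.4: V ≈ 5.55463e+08.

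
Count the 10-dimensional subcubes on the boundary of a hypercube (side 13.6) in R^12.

An n-cube has C(n,k)·2^(n-k) k-faces. Here C(12,10)·2^2 = 66·4 = 264.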